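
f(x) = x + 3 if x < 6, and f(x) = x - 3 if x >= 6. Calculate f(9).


9 satisfies x >= 6
f(9) = 6

6


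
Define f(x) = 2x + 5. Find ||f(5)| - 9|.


f(5) = 15
|15| = 15
|15 - 9| = 6

6


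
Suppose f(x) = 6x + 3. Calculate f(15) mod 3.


f(15) = 93
93 mod 3 = 0

0


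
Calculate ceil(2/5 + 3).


2/5 = 0.4
0.4 + 3 = 3.4
ceil(3.4) = 4

4


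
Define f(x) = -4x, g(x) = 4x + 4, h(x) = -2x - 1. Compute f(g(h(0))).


h(0) = -1
g(-1) = 0
f(0) = 0

0


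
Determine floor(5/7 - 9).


5/7 = 0.7143
0.7143 - 9 = -8.2857
floor(-8.2857) = -9

-9


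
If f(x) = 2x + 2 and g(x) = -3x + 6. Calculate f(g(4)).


g(4) = -6
f(-6) = -10

-10


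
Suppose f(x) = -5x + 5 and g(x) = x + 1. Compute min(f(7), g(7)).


f(7) = -30
g(7) = 8
min = -30

-30


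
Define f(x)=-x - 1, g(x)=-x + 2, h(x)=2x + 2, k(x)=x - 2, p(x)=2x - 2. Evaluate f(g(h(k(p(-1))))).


p(-1) = -4
k(-4) = -6
h(-6) = -10
g(-10) = 12
f(12) = -13

-13


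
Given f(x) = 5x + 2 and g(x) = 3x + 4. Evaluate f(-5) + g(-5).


f(-5) = -23
g(-5) = -11
Sum = -34

-34


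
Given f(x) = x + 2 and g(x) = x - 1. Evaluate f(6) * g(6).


f(6) = 8
g(6) = 5
Product = 40

40


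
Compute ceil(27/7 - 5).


-1


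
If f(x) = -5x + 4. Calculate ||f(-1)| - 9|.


f(-1) = 9
|9| = 9
|9 - 9| = 0

0


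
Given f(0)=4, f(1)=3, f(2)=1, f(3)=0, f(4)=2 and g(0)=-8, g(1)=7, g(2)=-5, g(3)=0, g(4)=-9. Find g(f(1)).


0


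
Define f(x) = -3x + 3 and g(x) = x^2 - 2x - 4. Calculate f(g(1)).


18


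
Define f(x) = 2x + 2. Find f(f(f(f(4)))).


f(4) = 10
f(10) = 22
f(22) = 46
f(46) = 94

94


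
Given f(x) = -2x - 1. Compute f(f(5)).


21


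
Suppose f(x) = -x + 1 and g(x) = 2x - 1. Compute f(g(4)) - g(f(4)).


f(g(4)) = -6
g(f(4)) = -7
Difference = 1

1


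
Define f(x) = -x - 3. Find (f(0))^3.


f(0) = -3
(-3)^3 = -27

-27


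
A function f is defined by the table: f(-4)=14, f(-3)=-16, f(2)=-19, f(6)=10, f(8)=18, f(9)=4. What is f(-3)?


Reading from the table at x = -3

-16


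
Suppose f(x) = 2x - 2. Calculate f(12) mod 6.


f(12) = 22
22 mod 6 = 4

4


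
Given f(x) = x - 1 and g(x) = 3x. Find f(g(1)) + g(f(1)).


f(g(1)) = 2
g(f(1)) = 0
Sum = 2

2


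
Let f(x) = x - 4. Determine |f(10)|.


6


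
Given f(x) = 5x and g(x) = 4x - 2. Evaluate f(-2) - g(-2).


f(-2) = -10
g(-2) = -10
Difference = 0

0


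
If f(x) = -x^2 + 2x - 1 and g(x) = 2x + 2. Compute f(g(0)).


-1


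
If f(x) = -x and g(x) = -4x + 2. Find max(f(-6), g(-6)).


f(-6) = 6
g(-6) = 26
max = 26

26


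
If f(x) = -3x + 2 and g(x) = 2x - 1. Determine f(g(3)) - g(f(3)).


f(g(3)) = -13
g(f(3)) = -15
Difference = 2

2


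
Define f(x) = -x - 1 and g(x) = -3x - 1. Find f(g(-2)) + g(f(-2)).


f(g(-2)) = -6
g(f(-2)) = -4
Sum = -10

-10


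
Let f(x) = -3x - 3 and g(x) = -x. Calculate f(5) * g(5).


f(5) = -18
g(5) = -5
Product = 90

90


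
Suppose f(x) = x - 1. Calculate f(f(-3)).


f(-3) = -4
f(-4) = -5

-5


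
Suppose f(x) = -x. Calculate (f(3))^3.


f(3) = -3
(-3)^3 = -27

-27


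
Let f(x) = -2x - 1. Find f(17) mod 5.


f(17) = -35
-35 mod 5 = 0

0


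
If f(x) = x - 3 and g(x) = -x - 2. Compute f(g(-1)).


-4


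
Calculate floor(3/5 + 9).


3/5 = 0.6
0.6 + 9 = 9.6
floor(9.6) = 9

9


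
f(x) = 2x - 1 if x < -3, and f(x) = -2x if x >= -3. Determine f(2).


2 satisfies x >= -3
f(2) = -4

-4


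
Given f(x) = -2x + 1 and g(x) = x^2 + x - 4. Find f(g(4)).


-31


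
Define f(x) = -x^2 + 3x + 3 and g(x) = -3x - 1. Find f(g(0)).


g(0) = -1
f(-1) = (-1)*(-1)^2 + 3*(-1) + 3 = -1

-1


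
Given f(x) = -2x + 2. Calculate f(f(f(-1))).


f(-1) = 4
f(4) = -6
f(-6) = 14

14


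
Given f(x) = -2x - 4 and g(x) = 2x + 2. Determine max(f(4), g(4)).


f(4) = -12
g(4) = 10
max = 10

10


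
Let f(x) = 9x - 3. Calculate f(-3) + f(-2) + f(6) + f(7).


f(-3) = -30
f(-2) = -21
f(6) = 51
f(7) = 60
Sum = 60

60


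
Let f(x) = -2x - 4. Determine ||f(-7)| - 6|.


f(-7) = 10
|10| = 10
|10 - 6| = 4

4


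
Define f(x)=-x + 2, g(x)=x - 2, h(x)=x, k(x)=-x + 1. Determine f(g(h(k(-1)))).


2


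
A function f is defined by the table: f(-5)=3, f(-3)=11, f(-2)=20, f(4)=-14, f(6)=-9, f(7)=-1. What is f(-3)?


Reading from the table at x = -3

11


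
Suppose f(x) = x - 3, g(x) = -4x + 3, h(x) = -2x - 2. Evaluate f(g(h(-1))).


h(-1) = 0
g(0) = 3
f(3) = 0

0


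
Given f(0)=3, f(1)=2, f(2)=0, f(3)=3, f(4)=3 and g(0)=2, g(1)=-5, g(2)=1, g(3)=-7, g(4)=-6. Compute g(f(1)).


1


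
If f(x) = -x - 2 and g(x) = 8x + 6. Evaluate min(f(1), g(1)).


f(1) = -3
g(1) = 14
min = -3

-3


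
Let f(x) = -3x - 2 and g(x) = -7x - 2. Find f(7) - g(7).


f(7) = -23
g(7) = -51
Difference = 28

28


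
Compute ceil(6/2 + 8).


6/2 = 3
3 + 8 = 11
ceil(11) = 11

11


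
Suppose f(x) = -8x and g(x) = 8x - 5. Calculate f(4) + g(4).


f(4) = -32
g(4) = 27
Sum = -5

-5


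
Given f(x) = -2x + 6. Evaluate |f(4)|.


f(4) = -2
|-2| = 2

2


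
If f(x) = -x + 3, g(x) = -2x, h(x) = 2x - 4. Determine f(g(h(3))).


h(3) = 2
g(2) = -4
f(-4) = 7

7


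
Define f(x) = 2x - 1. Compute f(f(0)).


f(0) = -1
f(-1) = -3

-3


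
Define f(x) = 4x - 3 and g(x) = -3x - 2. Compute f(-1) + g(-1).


-6


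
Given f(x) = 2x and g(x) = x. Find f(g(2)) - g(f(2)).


0


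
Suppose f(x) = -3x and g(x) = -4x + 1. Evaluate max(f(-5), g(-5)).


f(-5) = 15
g(-5) = 21
max = 21

21


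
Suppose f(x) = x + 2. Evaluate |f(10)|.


f(10) = 12
|12| = 12

12


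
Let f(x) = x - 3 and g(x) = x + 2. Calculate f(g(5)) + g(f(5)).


8


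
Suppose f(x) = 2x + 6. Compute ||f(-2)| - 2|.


0


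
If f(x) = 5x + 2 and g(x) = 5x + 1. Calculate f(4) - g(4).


f(4) = 22
g(4) = 21
Difference = 1

1


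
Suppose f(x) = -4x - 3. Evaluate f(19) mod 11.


f(19) = -79
-79 mod 11 = 9

9


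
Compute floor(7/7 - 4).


-3


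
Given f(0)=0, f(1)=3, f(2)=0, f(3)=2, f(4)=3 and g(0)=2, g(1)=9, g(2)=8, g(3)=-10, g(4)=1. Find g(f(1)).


f(1) = 3
g(3) = -10

-10


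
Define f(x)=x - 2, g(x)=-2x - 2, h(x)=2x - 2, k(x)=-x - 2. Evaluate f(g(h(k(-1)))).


k(-1) = -1
h(-1) = -4
g(-4) = 6
f(6) = 4

4


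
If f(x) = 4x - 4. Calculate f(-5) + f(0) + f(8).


0


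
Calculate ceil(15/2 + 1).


15/2 = 7.5
7.5 + 1 = 8.5
ceil(8.5) = 9

9


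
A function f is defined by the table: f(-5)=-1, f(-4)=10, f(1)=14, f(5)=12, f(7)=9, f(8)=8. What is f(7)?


Reading from the table at x = 7

9


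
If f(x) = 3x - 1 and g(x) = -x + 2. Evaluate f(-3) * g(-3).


f(-3) = -10
g(-3) = 5
Product = -50

-50


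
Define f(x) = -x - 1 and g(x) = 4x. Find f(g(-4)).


g(-4) = -16
f(-16) = 15

15


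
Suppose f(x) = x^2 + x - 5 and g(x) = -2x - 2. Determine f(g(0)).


g(0) = -2
f(-2) = 1*(-2)^2 + 1*(-2) - 5 = -3

-3


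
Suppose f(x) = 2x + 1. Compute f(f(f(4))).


f(4) = 9
f(9) = 19
f(19) = 39

39


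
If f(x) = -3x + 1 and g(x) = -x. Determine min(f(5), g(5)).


-14


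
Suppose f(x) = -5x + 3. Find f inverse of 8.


-1


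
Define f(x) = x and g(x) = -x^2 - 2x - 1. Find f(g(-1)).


g(-1) = 0
f(0) = 0

0


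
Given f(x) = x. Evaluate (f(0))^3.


f(0) = 0
(0)^3 = 0

0


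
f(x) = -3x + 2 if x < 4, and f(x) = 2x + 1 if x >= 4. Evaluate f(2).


2 satisfies x < 4
f(2) = -4

-4


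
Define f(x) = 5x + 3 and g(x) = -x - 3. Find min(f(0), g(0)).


-3


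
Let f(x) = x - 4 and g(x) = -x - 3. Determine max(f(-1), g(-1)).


-2


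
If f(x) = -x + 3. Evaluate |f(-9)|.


f(-9) = 12
|12| = 12

12


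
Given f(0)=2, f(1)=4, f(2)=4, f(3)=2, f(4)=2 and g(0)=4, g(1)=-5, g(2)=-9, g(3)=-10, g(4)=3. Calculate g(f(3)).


f(3) = 2
g(2) = -9

-9


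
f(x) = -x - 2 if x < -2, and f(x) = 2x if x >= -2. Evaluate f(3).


3 satisfies x >= -2
f(3) = 6

6


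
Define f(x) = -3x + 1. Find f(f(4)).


f(4) = -11
f(-11) = 34

34


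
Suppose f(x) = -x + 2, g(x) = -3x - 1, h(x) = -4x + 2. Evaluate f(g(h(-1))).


h(-1) = 6
g(6) = -19
f(-19) = 21

21


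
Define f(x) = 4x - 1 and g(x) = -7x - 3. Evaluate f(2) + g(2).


f(2) = 7
g(2) = -17
Sum = -10

-10


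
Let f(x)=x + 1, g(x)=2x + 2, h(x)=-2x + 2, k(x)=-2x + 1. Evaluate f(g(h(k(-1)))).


-5


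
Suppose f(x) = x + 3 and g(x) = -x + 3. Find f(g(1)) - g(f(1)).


f(g(1)) = 5
g(f(1)) = -1
Difference = 6

6


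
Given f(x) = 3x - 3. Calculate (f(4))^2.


f(4) = 9
(9)^2 = 81

81


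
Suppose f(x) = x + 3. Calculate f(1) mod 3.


1


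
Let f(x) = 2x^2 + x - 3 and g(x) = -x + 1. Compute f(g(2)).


-2


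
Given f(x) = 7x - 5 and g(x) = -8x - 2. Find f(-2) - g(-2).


-33


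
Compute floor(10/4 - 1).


10/4 = 2.5
2.5 - 1 = 1.5
floor(1.5) = 1

1


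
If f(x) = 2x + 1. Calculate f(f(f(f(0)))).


f(0) = 1
f(1) = 3
f(3) = 7
f(7) = 15

15


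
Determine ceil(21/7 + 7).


21/7 = 3
3 + 7 = 10
ceil(10) = 10

10


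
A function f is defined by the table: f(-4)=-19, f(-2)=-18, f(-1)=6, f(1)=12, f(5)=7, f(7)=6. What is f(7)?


Reading from the table at x = 7

6


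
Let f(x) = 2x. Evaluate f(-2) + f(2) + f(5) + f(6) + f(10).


f(-2) = -4
f(2) = 4
f(5) = 10
f(6) = 12
f(10) = 20
Sum = 42

42


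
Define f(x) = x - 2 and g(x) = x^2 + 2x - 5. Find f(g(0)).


g(0) = -5
f(-5) = -7

-7


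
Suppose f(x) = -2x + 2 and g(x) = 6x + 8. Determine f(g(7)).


g(7) = 50
f(50) = -98

-98


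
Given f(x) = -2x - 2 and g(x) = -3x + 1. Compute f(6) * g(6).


f(6) = -14
g(6) = -17
Product = 238

238


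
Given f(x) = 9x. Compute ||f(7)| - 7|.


f(7) = 63
|63| = 63
|63 - 7| = 56

56


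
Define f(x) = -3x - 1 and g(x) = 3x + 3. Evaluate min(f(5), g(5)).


f(5) = -16
g(5) = 18
min = -16

-16


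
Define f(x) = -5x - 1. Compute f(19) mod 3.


f(19) = -96
-96 mod 3 = 0

0


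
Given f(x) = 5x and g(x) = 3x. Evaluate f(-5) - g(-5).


f(-5) = -25
g(-5) = -15
Difference = -10

-10


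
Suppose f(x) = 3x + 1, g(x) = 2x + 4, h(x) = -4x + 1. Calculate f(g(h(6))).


h(6) = -23
g(-23) = -42
f(-42) = -125

-125


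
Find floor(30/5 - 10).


30/5 = 6
6 - 10 = -4
floor(-4) = -4

-4


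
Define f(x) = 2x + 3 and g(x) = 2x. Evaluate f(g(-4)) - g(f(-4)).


f(g(-4)) = -13
g(f(-4)) = -10
Difference = -3

-3


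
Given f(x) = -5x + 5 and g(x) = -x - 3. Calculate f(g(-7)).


g(-7) = 4
f(4) = -15

-15


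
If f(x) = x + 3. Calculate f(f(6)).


f(6) = 9
f(9) = 12

12


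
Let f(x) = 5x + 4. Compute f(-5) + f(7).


f(-5) = -21
f(7) = 39
Sum = 18

18


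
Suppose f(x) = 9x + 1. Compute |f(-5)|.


f(-5) = -44
|-44| = 44

44


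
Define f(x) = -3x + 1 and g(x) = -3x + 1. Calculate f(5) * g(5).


196


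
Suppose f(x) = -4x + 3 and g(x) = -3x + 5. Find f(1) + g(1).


f(1) = -1
g(1) = 2
Sum = 1

1


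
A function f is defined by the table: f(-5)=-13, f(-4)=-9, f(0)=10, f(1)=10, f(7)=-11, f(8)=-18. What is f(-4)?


Reading from the table at x = -4

-9


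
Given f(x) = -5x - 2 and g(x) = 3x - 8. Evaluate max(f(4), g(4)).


4


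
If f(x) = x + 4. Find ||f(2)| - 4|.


f(2) = 6
|6| = 6
|6 - 4| = 2

2


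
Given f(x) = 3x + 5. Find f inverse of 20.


Solve 3x + 5 = 20
x = (20 - 5) / 3 = 5

5


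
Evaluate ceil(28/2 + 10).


28/2 = 14
14 + 10 = 24
ceil(24) = 24

24


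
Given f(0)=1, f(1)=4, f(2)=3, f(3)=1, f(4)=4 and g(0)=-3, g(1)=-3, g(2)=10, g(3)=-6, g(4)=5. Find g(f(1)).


f(1) = 4
g(4) = 5

5


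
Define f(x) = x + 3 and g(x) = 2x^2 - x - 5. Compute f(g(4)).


g(4) = 23
f(23) = 26

26


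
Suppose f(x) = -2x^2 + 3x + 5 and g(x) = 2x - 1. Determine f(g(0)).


g(0) = -1
f(-1) = (-2)*(-1)^2 + 3*(-1) + 5 = 0

0


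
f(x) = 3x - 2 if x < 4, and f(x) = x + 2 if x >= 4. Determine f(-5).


-5 satisfies x < 4
f(-5) = -17

-17


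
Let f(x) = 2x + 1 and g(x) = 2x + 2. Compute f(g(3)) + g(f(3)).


f(g(3)) = 17
g(f(3)) = 16
Sum = 33

33


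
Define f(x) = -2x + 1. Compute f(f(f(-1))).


f(-1) = 3
f(3) = -5
f(-5) = 11

11


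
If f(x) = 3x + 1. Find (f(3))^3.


f(3) = 10
(10)^3 = 1000

1000


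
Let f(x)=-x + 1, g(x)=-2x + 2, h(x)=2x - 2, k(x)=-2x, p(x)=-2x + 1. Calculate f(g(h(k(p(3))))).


p(3) = -5
k(-5) = 10
h(10) = 18
g(18) = -34
f(-34) = 35

35


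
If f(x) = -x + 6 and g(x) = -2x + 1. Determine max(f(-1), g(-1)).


f(-1) = 7
g(-1) = 3
max = 7

7


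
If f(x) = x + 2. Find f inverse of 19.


Solve x + 2 = 19
x = (19 - 2) / 1 = 17

17


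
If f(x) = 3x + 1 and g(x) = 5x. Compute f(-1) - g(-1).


f(-1) = -2
g(-1) = -5
Difference = 3

3


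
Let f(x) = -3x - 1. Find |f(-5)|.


f(-5) = 14
|14| = 14

14


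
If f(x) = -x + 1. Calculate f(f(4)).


f(4) = -3
f(-3) = 4

4


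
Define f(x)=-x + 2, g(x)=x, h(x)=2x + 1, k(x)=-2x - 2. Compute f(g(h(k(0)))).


k(0) = -2
h(-2) = -3
g(-3) = -3
f(-3) = 5

5


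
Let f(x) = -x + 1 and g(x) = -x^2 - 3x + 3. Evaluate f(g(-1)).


g(-1) = 5
f(5) = -4

-4


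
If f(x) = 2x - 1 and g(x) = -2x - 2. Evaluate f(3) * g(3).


f(3) = 5
g(3) = -8
Product = -40

-40


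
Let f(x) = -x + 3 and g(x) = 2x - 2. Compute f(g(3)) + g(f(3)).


f(g(3)) = -1
g(f(3)) = -2
Sum = -3

-3


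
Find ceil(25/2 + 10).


25/2 = 12.5
12.5 + 10 = 22.5
ceil(22.5) = 23

23


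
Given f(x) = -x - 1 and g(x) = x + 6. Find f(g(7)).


g(7) = 13
f(13) = -14

-14


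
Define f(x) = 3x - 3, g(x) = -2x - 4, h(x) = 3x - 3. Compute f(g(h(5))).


h(5) = 12
g(12) = -28
f(-28) = -87

-87


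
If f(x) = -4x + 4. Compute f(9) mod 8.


f(9) = -32
-32 mod 8 = 0

0


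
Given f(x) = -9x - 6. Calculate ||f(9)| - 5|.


f(9) = -87
|-87| = 87
|87 - 5| = 82

82


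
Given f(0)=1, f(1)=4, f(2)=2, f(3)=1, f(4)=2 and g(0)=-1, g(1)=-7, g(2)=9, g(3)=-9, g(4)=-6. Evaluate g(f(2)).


f(2) = 2
g(2) = 9

9


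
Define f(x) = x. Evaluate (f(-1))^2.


f(-1) = -1
(-1)^2 = 1

1


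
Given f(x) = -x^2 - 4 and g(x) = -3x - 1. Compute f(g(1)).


g(1) = -4
f(-4) = (-1)*(-4)^2 - 4 = -20

-20


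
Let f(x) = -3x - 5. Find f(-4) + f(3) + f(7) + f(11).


f(-4) = 7
f(3) = -14
f(7) = -26
f(11) = -38
Sum = -71

-71


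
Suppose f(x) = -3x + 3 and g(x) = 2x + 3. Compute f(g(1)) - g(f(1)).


-15


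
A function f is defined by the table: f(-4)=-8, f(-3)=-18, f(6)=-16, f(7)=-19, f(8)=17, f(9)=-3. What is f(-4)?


Reading from the table at x = -4

-8


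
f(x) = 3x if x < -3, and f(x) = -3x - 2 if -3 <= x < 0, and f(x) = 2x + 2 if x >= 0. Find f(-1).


-1 satisfies -3 <= x < 0
f(-1) = 1

1


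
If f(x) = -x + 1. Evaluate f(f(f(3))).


f(3) = -2
f(-2) = 3
f(3) = -2

-2


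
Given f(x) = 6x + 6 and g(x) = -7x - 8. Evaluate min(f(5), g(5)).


f(5) = 36
g(5) = -43
min = -43

-43


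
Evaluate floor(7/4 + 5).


7/4 = 1.75
1.75 + 5 = 6.75
floor(6.75) = 6

6


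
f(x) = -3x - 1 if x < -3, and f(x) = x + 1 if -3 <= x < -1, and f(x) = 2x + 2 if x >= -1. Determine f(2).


6


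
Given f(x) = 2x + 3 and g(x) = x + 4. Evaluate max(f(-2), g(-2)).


f(-2) = -1
g(-2) = 2
max = 2

2


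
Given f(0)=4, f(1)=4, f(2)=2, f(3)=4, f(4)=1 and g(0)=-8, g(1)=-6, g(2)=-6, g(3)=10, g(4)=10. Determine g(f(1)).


f(1) = 4
g(4) = 10

10


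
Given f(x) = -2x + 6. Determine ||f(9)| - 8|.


4


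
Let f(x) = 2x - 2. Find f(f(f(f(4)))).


f(4) = 6
f(6) = 10
f(10) = 18
f(18) = 34

34


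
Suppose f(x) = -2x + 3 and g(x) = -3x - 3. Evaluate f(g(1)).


g(1) = -6
f(-6) = 15

15


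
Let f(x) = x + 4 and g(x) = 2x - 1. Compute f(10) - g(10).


f(10) = 14
g(10) = 19
Difference = -5

-5


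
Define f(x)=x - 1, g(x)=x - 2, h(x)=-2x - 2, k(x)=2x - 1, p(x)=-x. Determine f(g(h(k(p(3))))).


p(3) = -3
k(-3) = -7
h(-7) = 12
g(12) = 10
f(10) = 9

9


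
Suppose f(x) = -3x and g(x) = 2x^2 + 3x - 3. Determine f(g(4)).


g(4) = 41
f(41) = -123

-123


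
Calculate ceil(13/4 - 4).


13/4 = 3.25
3.25 - 4 = -0.75
ceil(-0.75) = 0

0


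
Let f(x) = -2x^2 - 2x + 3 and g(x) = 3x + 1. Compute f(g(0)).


-1


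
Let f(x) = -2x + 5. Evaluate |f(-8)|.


f(-8) = 21
|21| = 21

21


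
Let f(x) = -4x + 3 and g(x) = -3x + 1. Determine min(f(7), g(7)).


f(7) = -25
g(7) = -20
min = -25

-25


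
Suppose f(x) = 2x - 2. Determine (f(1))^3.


f(1) = 0
(0)^3 = 0

0


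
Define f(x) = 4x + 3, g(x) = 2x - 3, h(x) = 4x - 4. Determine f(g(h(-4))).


h(-4) = -20
g(-20) = -43
f(-43) = -169

-169


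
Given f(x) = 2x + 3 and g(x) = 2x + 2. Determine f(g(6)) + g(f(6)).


63


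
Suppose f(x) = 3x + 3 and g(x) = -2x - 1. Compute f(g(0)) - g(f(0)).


f(g(0)) = 0
g(f(0)) = -7
Difference = 7

7


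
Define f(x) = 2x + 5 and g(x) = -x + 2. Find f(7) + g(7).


f(7) = 19
g(7) = -5
Sum = 14

14


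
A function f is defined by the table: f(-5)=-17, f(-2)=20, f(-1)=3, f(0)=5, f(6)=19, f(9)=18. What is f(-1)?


Reading from the table at x = -1

3


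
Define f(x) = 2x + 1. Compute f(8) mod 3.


f(8) = 17
17 mod 3 = 2

2


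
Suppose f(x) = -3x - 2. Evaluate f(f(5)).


f(5) = -17
f(-17) = 49

49


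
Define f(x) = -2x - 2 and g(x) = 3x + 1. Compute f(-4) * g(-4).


-66


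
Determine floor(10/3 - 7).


-4


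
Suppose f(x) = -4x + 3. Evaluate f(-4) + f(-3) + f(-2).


f(-4) = 19
f(-3) = 15
f(-2) = 11
Sum = 45

45


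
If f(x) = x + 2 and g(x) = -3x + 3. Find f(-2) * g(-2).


f(-2) = 0
g(-2) = 9
Product = 0

0


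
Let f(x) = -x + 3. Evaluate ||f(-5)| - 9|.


f(-5) = 8
|8| = 8
|8 - 9| = 1

1


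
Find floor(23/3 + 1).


8


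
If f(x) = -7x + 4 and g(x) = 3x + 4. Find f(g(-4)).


g(-4) = -8
f(-8) = 60

60


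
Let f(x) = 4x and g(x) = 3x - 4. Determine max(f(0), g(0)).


f(0) = 0
g(0) = -4
max = 0

0


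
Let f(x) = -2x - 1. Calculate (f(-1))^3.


f(-1) = 1
(1)^3 = 1

1


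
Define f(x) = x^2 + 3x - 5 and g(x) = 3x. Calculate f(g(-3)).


g(-3) = -9
f(-9) = 1*(-9)^2 + 3*(-9) - 5 = 49

49


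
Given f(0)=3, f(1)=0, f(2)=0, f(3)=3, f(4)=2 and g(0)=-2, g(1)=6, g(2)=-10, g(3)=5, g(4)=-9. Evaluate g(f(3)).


f(3) = 3
g(3) = 5

5


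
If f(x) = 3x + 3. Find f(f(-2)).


f(-2) = -3
f(-3) = -6

-6


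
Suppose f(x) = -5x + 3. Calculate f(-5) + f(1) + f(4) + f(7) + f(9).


-65


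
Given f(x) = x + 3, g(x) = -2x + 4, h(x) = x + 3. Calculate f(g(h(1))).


h(1) = 4
g(4) = -4
f(-4) = -1

-1


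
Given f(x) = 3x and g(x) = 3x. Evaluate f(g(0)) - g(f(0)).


0


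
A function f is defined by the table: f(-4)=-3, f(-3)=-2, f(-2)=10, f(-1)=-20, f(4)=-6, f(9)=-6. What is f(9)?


Reading from the table at x = 9

-6


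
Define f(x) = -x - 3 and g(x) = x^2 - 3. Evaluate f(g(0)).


g(0) = -3
f(-3) = 0

0


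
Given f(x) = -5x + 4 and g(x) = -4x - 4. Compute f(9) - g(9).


-1


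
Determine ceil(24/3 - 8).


24/3 = 8
8 - 8 = 0
ceil(0) = 0

0


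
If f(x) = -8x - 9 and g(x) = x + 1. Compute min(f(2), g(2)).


f(2) = -25
g(2) = 3
min = -25

-25


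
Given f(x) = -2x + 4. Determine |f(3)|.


f(3) = -2
|-2| = 2

2


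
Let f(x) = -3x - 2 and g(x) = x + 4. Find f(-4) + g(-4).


f(-4) = 10
g(-4) = 0
Sum = 10

10


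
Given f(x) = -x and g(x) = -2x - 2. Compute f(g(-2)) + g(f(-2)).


f(g(-2)) = -2
g(f(-2)) = -6
Sum = -8

-8


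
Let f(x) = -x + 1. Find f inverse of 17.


Solve -x + 1 = 17
x = (17 - 1) / (-1) = -16

-16


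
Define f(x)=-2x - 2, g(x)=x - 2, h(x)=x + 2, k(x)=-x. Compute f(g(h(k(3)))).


k(3) = -3
h(-3) = -1
g(-1) = -3
f(-3) = 4

4


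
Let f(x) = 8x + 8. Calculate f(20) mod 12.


f(20) = 168
168 mod 12 = 0

0


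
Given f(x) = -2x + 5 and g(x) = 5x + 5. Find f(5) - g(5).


-35


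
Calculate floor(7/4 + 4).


7/4 = 1.75
1.75 + 4 = 5.75
floor(5.75) = 5

5


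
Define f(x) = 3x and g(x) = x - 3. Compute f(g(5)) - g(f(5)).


f(g(5)) = 6
g(f(5)) = 12
Difference = -6

-6


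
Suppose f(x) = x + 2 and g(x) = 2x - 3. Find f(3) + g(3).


f(3) = 5
g(3) = 3
Sum = 8

8


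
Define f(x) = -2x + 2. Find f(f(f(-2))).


f(-2) = 6
f(6) = -10
f(-10) = 22

22


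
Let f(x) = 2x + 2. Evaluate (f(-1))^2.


f(-1) = 0
(0)^2 = 0

0


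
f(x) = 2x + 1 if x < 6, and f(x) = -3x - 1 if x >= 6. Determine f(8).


8 satisfies x >= 6
f(8) = -25

-25


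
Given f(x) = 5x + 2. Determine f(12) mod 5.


2


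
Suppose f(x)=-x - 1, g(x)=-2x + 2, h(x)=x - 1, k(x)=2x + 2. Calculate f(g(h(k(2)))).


k(2) = 6
h(6) = 5
g(5) = -8
f(-8) = 7

7


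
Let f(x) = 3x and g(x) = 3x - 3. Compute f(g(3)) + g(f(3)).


42


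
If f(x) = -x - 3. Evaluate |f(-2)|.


f(-2) = -1
|-1| = 1

1


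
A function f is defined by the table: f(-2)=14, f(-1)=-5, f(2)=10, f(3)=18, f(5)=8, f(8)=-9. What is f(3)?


Reading from the table at x = 3

18


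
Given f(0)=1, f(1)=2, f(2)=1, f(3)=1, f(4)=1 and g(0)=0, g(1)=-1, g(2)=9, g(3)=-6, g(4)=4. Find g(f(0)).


-1


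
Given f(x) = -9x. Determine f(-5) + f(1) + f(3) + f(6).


f(-5) = 45
f(1) = -9
f(3) = -27
f(6) = -54
Sum = -45

-45


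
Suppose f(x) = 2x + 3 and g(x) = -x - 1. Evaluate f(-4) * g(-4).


f(-4) = -5
g(-4) = 3
Product = -15

-15


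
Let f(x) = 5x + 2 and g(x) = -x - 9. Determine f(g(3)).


g(3) = -12
f(-12) = -58

-58


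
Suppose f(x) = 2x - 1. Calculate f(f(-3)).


f(-3) = -7
f(-7) = -15

-15


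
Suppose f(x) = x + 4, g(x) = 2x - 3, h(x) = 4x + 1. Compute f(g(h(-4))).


h(-4) = -15
g(-15) = -33
f(-33) = -29

-29


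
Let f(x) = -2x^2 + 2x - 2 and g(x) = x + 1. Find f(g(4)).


g(4) = 5
f(5) = (-2)*(5)^2 + 2*(5) - 2 = -42

-42


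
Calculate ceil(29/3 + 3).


29/3 = 9.6667
9.6667 + 3 = 12.6667
ceil(12.6667) = 13

13


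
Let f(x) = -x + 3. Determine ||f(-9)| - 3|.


f(-9) = 12
|12| = 12
|12 - 3| = 9

9


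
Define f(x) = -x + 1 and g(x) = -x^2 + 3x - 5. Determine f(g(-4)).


g(-4) = -33
f(-33) = 34

34


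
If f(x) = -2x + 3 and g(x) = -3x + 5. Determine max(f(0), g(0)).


f(0) = 3
g(0) = 5
max = 5

5


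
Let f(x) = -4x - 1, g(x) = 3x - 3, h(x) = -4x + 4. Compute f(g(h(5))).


h(5) = -16
g(-16) = -51
f(-51) = 203

203


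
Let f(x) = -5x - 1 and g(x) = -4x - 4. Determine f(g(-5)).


-81


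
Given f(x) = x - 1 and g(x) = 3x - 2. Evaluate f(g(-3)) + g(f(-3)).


-26


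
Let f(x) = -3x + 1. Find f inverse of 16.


Solve -3x + 1 = 16
x = (16 - 1) / (-3) = -5

-5


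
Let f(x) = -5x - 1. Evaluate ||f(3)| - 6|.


10


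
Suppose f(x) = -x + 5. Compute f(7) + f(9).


f(7) = -2
f(9) = -4
Sum = -6

-6


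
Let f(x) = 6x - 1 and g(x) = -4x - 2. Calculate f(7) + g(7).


f(7) = 41
g(7) = -30
Sum = 11

11


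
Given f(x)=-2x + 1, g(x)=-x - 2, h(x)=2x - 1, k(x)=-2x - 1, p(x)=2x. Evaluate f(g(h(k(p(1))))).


p(1) = 2
k(2) = -5
h(-5) = -11
g(-11) = 9
f(9) = -17

-17


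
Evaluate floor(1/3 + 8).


1/3 = 0.3333
0.3333 + 8 = 8.3333
floor(8.3333) = 8

8


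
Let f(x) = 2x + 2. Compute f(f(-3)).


f(-3) = -4
f(-4) = -6

-6


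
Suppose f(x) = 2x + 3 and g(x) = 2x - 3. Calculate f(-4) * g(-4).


f(-4) = -5
g(-4) = -11
Product = 55

55


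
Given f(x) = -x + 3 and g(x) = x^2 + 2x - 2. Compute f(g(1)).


g(1) = 1
f(1) = 2

2


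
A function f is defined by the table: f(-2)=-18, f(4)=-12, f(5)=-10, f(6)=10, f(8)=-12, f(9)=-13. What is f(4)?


Reading from the table at x = 4

-12


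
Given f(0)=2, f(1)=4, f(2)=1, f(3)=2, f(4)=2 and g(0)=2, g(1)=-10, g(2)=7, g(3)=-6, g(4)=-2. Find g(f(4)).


f(4) = 2
g(2) = 7

7


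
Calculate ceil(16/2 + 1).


16/2 = 8
8 + 1 = 9
ceil(9) = 9

9


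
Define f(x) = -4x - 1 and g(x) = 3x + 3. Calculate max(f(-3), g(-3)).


f(-3) = 11
g(-3) = -6
max = 11

11


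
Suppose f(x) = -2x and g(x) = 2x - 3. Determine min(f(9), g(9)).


f(9) = -18
g(9) = 15
min = -18

-18


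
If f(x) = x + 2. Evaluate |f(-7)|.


f(-7) = -5
|-5| = 5

5


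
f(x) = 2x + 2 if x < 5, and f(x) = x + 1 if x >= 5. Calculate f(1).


1 satisfies x < 5
f(1) = 4

4


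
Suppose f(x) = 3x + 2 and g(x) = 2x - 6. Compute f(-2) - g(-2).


f(-2) = -4
g(-2) = -10
Difference = 6

6


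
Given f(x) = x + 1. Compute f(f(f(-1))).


f(-1) = 0
f(0) = 1
f(1) = 2

2


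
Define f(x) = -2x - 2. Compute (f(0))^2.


f(0) = -2
(-2)^2 = 4

4


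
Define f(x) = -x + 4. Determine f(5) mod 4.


f(5) = -1
-1 mod 4 = 3

3


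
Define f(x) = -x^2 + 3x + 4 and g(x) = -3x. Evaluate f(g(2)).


-50


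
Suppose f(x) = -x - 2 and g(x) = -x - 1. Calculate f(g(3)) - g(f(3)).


f(g(3)) = 2
g(f(3)) = 4
Difference = -2

-2


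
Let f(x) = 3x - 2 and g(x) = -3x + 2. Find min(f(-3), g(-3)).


-11


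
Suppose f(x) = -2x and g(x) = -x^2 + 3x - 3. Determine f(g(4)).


14


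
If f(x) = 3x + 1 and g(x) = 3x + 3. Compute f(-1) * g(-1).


f(-1) = -2
g(-1) = 0
Product = 0

0


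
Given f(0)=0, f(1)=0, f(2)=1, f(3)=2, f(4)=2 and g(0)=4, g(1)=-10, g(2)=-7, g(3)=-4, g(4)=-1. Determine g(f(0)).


f(0) = 0
g(0) = 4

4


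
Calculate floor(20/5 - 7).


20/5 = 4
4 - 7 = -3
floor(-3) = -3

-3


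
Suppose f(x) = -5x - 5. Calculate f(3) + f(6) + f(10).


f(3) = -20
f(6) = -35
f(10) = -55
Sum = -110

-110


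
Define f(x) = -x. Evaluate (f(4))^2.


f(4) = -4
(-4)^2 = 16

16


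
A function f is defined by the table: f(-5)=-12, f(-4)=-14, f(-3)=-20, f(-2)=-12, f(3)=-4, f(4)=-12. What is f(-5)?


Reading from the table at x = -5

-12


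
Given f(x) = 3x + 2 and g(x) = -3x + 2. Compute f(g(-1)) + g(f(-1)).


f(g(-1)) = 17
g(f(-1)) = 5
Sum = 22

22


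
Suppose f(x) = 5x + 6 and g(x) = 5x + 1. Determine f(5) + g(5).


57


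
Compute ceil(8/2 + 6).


10


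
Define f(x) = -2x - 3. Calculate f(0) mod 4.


f(0) = -3
-3 mod 4 = 1

1


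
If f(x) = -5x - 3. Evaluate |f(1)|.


f(1) = -8
|-8| = 8

8


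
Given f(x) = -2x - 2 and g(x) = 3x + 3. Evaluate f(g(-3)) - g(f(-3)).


f(g(-3)) = 10
g(f(-3)) = 15
Difference = -5

-5


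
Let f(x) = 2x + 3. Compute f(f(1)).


f(1) = 5
f(5) = 13

13


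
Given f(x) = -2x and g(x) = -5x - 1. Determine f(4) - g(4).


f(4) = -8
g(4) = -21
Difference = 13

13


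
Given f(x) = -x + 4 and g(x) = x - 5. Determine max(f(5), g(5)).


f(5) = -1
g(5) = 0
max = 0

0


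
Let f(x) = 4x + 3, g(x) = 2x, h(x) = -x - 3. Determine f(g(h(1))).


h(1) = -4
g(-4) = -8
f(-8) = -29

-29


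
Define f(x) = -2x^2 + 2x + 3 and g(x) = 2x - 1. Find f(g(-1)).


g(-1) = -3
f(-3) = (-2)*(-3)^2 + 2*(-3) + 3 = -21

-21


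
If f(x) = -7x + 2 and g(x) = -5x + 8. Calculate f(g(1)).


g(1) = 3
f(3) = -19

-19


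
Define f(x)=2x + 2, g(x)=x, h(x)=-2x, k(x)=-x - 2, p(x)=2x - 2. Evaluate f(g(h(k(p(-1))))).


p(-1) = -4
k(-4) = 2
h(2) = -4
g(-4) = -4
f(-4) = -6

-6


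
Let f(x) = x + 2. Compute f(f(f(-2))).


f(-2) = 0
f(0) = 2
f(2) = 4

4


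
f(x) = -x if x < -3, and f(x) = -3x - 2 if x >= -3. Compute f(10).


10 satisfies x >= -3
f(10) = -32

-32


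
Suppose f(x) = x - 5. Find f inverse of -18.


-13


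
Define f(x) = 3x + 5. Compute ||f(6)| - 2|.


f(6) = 23
|23| = 23
|23 - 2| = 21

21


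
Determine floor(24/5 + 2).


24/5 = 4.8
4.8 + 2 = 6.8
floor(6.8) = 6

6


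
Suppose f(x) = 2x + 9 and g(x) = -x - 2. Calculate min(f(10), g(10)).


-12


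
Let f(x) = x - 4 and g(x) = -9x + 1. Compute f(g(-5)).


42


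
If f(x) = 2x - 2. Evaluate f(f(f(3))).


f(3) = 4
f(4) = 6
f(6) = 10

10


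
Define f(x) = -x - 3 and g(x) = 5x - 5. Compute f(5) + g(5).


f(5) = -8
g(5) = 20
Sum = 12

12


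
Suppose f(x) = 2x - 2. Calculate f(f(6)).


f(6) = 10
f(10) = 18

18


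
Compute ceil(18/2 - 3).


18/2 = 9
9 - 3 = 6
ceil(6) = 6

6


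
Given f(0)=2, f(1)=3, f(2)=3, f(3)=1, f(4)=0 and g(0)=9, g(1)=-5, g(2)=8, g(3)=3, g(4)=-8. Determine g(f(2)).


f(2) = 3
g(3) = 3

3


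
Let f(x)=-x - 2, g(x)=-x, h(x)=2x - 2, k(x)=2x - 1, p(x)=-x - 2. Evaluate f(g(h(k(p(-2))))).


p(-2) = 0
k(0) = -1
h(-1) = -4
g(-4) = 4
f(4) = -6

-6


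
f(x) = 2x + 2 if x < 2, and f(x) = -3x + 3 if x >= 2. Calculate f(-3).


-3 satisfies x < 2
f(-3) = -4

-4


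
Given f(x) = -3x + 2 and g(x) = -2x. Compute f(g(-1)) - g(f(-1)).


6


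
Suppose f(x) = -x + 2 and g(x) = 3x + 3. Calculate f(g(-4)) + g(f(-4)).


f(g(-4)) = 11
g(f(-4)) = 21
Sum = 32

32


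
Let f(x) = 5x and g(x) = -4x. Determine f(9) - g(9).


f(9) = 45
g(9) = -36
Difference = 81

81


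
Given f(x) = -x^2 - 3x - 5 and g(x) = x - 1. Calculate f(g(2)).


-9


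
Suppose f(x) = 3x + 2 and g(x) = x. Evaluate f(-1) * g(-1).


f(-1) = -1
g(-1) = -1
Product = 1

1


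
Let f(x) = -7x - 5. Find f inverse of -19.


Solve -7x - 5 = -19
x = (-19 + 5) / (-7) = 2

2


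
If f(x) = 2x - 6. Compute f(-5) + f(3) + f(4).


f(-5) = -16
f(3) = 0
f(4) = 2
Sum = -14

-14


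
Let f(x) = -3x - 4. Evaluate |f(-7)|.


f(-7) = 17
|17| = 17

17


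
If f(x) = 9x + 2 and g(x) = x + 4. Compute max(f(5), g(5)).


f(5) = 47
g(5) = 9
max = 47

47


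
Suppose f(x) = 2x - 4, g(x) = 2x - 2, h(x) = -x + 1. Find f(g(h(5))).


h(5) = -4
g(-4) = -10
f(-10) = -24

-24


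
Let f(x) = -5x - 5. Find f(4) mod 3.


f(4) = -25
-25 mod 3 = 2

2


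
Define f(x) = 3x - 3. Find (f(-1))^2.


f(-1) = -6
(-6)^2 = 36

36


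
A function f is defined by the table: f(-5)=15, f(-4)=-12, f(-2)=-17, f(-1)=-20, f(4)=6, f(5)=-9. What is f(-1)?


Reading from the table at x = -1

-20


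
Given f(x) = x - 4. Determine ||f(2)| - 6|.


f(2) = -2
|-2| = 2
|2 - 6| = 4

4


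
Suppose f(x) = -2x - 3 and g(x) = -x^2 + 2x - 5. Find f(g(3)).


g(3) = -8
f(-8) = 13

13


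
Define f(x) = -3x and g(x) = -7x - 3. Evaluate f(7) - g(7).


f(7) = -21
g(7) = -52
Difference = 31

31


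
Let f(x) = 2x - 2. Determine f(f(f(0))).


f(0) = -2
f(-2) = -6
f(-6) = -14

-14


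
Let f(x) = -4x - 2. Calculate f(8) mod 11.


f(8) = -34
-34 mod 11 = 10

10


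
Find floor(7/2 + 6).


9


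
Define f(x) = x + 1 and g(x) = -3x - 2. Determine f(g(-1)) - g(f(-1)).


f(g(-1)) = 2
g(f(-1)) = -2
Difference = 4

4


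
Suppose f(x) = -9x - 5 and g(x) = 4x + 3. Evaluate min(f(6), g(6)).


f(6) = -59
g(6) = 27
min = -59

-59


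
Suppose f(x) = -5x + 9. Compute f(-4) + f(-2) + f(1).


f(-4) = 29
f(-2) = 19
f(1) = 4
Sum = 52

52


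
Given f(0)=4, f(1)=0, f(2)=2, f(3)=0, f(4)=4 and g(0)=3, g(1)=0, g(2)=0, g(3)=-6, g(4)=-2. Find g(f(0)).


-2


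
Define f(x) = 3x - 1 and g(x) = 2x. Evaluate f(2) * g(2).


f(2) = 5
g(2) = 4
Product = 20

20


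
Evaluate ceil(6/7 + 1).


6/7 = 0.8571
0.8571 + 1 = 1.8571
ceil(1.8571) = 2

2


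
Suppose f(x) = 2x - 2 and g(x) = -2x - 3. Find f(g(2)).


g(2) = -7
f(-7) = -16

-16


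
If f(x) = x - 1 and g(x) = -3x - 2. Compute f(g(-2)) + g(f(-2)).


f(g(-2)) = 3
g(f(-2)) = 7
Sum = 10

10


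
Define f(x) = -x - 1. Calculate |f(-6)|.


f(-6) = 5
|5| = 5

5


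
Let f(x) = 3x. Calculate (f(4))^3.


f(4) = 12
(12)^3 = 1728

1728


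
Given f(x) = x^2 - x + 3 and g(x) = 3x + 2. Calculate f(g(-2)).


g(-2) = -4
f(-4) = 1*(-4)^2 - 1*(-4) + 3 = 23

23


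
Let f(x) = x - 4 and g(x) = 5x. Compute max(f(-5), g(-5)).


-9


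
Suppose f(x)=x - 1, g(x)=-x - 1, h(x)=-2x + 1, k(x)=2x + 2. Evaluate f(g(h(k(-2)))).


k(-2) = -2
h(-2) = 5
g(5) = -6
f(-6) = -7

-7


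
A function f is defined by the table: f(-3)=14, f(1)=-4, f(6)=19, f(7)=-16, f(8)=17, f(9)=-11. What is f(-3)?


Reading from the table at x = -3

14


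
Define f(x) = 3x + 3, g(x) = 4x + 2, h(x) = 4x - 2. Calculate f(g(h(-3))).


h(-3) = -14
g(-14) = -54
f(-54) = -159

-159


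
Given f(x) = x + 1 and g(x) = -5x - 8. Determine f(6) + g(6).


f(6) = 7
g(6) = -38
Sum = -31

-31


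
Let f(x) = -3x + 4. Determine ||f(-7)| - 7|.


f(-7) = 25
|25| = 25
|25 - 7| = 18

18


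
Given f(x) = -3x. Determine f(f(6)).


f(6) = -18
f(-18) = 54

54


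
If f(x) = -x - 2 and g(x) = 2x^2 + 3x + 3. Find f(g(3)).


g(3) = 30
f(30) = -32

-32


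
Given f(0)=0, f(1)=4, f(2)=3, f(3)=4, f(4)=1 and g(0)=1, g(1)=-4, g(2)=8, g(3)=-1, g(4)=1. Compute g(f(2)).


-1


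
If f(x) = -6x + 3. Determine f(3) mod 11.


f(3) = -15
-15 mod 11 = 7

7


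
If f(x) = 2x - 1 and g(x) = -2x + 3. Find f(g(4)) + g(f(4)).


f(g(4)) = -11
g(f(4)) = -11
Sum = -22

-22


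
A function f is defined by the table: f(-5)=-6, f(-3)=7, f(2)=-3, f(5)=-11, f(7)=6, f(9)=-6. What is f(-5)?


Reading from the table at x = -5

-6


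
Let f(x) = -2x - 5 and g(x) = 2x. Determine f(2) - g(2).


f(2) = -9
g(2) = 4
Difference = -13

-13


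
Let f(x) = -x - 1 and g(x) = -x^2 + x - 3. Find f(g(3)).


g(3) = -9
f(-9) = 8

8


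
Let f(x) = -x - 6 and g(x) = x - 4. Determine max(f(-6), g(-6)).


0


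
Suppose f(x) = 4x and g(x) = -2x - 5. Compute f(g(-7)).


g(-7) = 9
f(9) = 36

36


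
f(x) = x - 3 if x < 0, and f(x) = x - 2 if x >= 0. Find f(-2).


-5


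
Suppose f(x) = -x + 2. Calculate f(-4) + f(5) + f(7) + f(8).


f(-4) = 6
f(5) = -3
f(7) = -5
f(8) = -6
Sum = -8

-8


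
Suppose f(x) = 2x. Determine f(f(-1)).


f(-1) = -2
f(-2) = -4

-4


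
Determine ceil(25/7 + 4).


25/7 = 3.5714
3.5714 + 4 = 7.5714
ceil(7.5714) = 8

8


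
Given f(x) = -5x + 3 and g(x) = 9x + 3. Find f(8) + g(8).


f(8) = -37
g(8) = 75
Sum = 38

38


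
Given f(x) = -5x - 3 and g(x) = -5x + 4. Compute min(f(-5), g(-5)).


f(-5) = 22
g(-5) = 29
min = 22

22


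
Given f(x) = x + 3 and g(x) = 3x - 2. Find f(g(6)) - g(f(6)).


f(g(6)) = 19
g(f(6)) = 25
Difference = -6

-6


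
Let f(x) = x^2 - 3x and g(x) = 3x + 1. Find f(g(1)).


4


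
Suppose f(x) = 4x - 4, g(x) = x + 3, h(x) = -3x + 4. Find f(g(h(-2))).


h(-2) = 10
g(10) = 13
f(13) = 48

48


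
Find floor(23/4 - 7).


23/4 = 5.75
5.75 - 7 = -1.25
floor(-1.25) = -2

-2


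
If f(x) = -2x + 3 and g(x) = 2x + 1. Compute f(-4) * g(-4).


f(-4) = 11
g(-4) = -7
Product = -77

-77


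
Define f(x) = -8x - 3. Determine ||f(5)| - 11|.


f(5) = -43
|-43| = 43
|43 - 11| = 32

32


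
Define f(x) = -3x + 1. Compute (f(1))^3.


-8


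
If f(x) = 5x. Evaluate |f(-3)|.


15


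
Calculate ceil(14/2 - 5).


14/2 = 7
7 - 5 = 2
ceil(2) = 2

2


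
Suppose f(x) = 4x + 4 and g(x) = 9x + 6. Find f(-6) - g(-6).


f(-6) = -20
g(-6) = -48
Difference = 28

28


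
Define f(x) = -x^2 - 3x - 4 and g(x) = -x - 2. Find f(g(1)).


g(1) = -3
f(-3) = (-1)*(-3)^2 - 3*(-3) - 4 = -4

-4


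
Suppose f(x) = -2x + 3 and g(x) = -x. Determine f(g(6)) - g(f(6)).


f(g(6)) = 15
g(f(6)) = 9
Difference = 6

6


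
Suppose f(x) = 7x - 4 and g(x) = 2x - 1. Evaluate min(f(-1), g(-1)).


f(-1) = -11
g(-1) = -3
min = -11

-11


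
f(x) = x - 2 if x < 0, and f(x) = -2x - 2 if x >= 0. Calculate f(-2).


-4


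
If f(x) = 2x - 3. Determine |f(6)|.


f(6) = 9
|9| = 9

9


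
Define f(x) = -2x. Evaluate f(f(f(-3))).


24


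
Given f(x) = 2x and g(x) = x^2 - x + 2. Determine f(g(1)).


g(1) = 2
f(2) = 4

4


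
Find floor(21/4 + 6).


11


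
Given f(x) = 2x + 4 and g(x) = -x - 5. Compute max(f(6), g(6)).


f(6) = 16
g(6) = -11
max = 16

16


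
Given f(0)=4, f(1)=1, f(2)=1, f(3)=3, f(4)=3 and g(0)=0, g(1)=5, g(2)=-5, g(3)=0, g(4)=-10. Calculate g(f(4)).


f(4) = 3
g(3) = 0

0


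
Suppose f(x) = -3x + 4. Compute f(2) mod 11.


f(2) = -2
-2 mod 11 = 9

9


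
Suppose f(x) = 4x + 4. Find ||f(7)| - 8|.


24


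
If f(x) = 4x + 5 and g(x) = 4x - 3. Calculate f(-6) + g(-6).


f(-6) = -19
g(-6) = -27
Sum = -46

-46


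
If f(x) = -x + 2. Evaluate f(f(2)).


2


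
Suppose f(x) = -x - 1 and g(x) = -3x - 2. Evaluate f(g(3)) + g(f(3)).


f(g(3)) = 10
g(f(3)) = 10
Sum = 20

20


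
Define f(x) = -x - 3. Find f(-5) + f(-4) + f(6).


-6


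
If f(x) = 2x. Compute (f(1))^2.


4


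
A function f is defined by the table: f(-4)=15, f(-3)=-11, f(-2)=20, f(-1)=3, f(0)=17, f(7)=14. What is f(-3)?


-11


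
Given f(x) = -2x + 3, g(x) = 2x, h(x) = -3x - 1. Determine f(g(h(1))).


19


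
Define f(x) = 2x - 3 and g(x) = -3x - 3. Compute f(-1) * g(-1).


f(-1) = -5
g(-1) = 0
Product = 0

0


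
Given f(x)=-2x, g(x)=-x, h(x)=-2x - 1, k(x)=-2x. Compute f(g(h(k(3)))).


k(3) = -6
h(-6) = 11
g(11) = -11
f(-11) = 22

22


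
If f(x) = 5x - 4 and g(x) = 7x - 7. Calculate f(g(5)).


g(5) = 28
f(28) = 136

136


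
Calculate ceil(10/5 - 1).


1


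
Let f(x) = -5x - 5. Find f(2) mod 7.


f(2) = -15
-15 mod 7 = 6

6


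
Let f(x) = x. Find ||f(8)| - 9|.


f(8) = 8
|8| = 8
|8 - 9| = 1

1


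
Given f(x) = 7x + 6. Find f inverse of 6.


0


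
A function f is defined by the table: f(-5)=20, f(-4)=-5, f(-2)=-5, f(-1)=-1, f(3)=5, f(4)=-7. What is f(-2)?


Reading from the table at x = -2

-5


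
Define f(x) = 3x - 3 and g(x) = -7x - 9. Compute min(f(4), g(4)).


f(4) = 9
g(4) = -37
min = -37

-37


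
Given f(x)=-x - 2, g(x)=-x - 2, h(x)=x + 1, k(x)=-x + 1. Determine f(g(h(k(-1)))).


k(-1) = 2
h(2) = 3
g(3) = -5
f(-5) = 3

3


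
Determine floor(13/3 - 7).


13/3 = 4.3333
4.3333 - 7 = -2.6667
floor(-2.6667) = -3

-3


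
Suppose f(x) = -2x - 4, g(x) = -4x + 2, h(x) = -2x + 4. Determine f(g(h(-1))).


h(-1) = 6
g(6) = -22
f(-22) = 40

40


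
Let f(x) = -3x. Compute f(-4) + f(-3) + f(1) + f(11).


f(-4) = 12
f(-3) = 9
f(1) = -3
f(11) = -33
Sum = -15

-15


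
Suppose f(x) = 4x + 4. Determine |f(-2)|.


f(-2) = -4
|-4| = 4

4


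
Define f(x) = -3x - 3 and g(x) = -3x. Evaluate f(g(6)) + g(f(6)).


f(g(6)) = 51
g(f(6)) = 63
Sum = 114

114


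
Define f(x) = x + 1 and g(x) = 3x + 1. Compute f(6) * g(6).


133


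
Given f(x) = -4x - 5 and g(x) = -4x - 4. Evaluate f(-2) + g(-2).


f(-2) = 3
g(-2) = 4
Sum = 7

7


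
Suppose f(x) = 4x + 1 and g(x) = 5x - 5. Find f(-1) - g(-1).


f(-1) = -3
g(-1) = -10
Difference = 7

7


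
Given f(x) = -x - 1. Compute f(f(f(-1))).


f(-1) = 0
f(0) = -1
f(-1) = 0

0


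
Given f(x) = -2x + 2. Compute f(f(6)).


f(6) = -10
f(-10) = 22

22


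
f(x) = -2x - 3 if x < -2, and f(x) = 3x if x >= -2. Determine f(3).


3 satisfies x >= -2
f(3) = 9

9


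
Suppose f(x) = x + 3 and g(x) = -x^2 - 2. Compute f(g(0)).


g(0) = -2
f(-2) = 1

1


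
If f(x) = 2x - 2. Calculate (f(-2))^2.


f(-2) = -6
(-6)^2 = 36

36
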